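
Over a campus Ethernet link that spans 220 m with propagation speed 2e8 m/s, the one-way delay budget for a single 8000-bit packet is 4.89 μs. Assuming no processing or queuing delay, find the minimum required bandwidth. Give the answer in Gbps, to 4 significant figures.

Propagation delay = 220 / 200000000 = 1.1 μs.
Transmission budget = 4.89 − 1.1 = 3.79 μs.
R ≥ L / t_tx = 8000 bits / 3.79e-06 s = 2.111 Gbps.

2.111 Gbps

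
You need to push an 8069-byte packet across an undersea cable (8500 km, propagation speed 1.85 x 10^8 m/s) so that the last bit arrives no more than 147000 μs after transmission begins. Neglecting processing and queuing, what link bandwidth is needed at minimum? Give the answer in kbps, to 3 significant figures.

639 kbps

L = 64552 bits.
Propagation delay = 8500000 / 185000000 = 45945.9 μs.
Transmission budget = 147000 − 45945.9 = 101054 μs.
R ≥ L / t_tx = 64552 bits / 0.101054 s = 639 kbps.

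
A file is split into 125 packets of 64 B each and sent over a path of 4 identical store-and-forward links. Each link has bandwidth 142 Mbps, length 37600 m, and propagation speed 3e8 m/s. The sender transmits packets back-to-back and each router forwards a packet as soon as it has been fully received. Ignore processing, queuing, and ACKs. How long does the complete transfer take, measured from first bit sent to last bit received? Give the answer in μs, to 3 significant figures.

Per-hop transmission t_tx = L/R = 512/142000000 = 3.60563 μs.
Per-hop propagation t_prop = 37600/300000000 = 125.333 μs.
Pipeline fill: first packet needs 4·t_tx to clear all hops; remaining 124 packets each add one t_tx.
Total = (4+125-1)·t_tx + 4·t_prop = 128·3.60563 + 4·125.333 = 963 μs.

963 μs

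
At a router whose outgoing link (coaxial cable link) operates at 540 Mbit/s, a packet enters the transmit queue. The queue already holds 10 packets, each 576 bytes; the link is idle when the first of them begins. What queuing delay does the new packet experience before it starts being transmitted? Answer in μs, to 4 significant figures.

85.33 μs

Each queued packet: L/R = 4608/540000000 = 8.53333 μs.
10 queued → 85.3333 μs.
Queuing delay = 85.33 μs.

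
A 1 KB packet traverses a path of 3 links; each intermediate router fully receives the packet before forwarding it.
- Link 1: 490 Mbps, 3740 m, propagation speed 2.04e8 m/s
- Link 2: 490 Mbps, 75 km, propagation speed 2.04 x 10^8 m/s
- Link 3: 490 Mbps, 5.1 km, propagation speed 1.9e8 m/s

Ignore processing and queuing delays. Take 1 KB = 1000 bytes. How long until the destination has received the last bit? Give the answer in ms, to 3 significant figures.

L = 8000 bits.
Transmission delay per hop = L/R = 8000/490000000 = 0.0163265 ms; 3 hops → 0.0489796 ms.
Propagation delays (d/s per hop): 0.0183333, 0.367647, 0.0268421 ms; sum = 0.412822 ms.
End-to-end = 0.462 ms.

0.462 ms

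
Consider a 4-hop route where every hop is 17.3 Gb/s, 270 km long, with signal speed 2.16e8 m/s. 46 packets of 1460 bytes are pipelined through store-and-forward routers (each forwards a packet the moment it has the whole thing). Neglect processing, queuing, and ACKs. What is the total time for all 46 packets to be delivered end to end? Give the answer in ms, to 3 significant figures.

5.03 ms

Per-hop transmission t_tx = L/R = 11680/17300000000 = 0.000675145 ms.
Per-hop propagation t_prop = 270000/216000000 = 1.25 ms.
Pipeline fill: first packet needs 4·t_tx to clear all hops; remaining 45 packets each add one t_tx.
Total = (4+46-1)·t_tx + 4·t_prop = 49·0.000675145 + 4·1.25 = 5.03 ms.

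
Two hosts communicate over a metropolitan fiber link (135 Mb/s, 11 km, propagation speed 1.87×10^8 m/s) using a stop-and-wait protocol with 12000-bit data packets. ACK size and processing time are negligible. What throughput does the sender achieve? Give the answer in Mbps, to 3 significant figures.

t_tx = L/R = 12000/135000000 = 8.88889e-05 s.
t_prop = 11000/187000000 = 5.88235e-05 s; RTT = 0.000117647 s.
Cycle = t_tx + RTT = 0.000206536 s.
Throughput = L / cycle = 12000 / 0.000206536 = 58.1 Mbps.

58.1 Mbps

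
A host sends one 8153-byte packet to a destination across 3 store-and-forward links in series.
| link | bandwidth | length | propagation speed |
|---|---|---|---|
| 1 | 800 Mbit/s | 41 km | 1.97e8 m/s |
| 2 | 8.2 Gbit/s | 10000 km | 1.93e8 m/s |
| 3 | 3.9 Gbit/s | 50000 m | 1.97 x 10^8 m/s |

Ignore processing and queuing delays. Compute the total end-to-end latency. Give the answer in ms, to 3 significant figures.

52.4 ms

L = 8153 × 8 = 65224 bits.
Transmission delays (L/R per hop): 0.08153, 0.00795415, 0.0167241 ms; sum = 0.106208 ms.
Propagation delays (d/s per hop): 0.208122, 51.8135, 0.253807 ms; sum = 52.2754 ms.
End-to-end = 52.4 ms.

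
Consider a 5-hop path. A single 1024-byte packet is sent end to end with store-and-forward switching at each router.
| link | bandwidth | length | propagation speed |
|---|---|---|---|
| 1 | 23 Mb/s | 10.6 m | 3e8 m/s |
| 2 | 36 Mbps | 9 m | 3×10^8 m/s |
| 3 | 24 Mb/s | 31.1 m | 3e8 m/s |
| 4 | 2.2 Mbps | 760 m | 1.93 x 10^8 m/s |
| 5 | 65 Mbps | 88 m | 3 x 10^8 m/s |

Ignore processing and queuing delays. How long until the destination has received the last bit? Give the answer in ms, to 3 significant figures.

4.78 ms

L = 1024 × 8 = 8192 bits.
Transmission delays (L/R per hop): 0.356174, 0.227556, 0.341333, 3.72364, 0.126031 ms; sum = 4.77473 ms.
Propagation delays (d/s per hop): 3.53333e-05, 3e-05, 0.000103667, 0.00393782, 0.000293333 ms; sum = 0.00440016 ms.
End-to-end = 4.78 ms.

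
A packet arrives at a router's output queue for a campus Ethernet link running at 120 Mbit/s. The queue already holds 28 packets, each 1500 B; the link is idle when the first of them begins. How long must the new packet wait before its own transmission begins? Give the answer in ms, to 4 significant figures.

Each queued packet: L/R = 12000/120000000 = 0.1 ms.
28 queued → 2.8 ms.
Queuing delay = 2.800 ms.

2.800 ms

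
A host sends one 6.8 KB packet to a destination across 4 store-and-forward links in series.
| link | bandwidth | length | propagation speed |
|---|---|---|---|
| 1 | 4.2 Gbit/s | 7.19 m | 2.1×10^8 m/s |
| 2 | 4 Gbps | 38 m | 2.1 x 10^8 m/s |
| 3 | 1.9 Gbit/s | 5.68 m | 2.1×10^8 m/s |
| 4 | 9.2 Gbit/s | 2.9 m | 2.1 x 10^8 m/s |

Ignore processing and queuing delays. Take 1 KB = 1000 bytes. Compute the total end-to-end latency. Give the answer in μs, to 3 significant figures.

61.4 μs

L = 54400 bits.
Transmission delays (L/R per hop): 12.9524, 13.6, 28.6316, 5.91304 μs; sum = 61.097 μs.
Propagation delays (d/s per hop): 0.0342381, 0.180952, 0.0270476, 0.0138095 μs; sum = 0.256048 μs.
End-to-end = 61.4 μs.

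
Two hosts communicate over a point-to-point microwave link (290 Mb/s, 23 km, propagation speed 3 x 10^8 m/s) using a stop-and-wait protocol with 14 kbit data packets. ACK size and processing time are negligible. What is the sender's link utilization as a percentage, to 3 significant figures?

t_tx = L/R = 14000/290000000 = 4.82759e-05 s.
t_prop = 23000/300000000 = 7.66667e-05 s; RTT = 0.000153333 s.
Cycle = t_tx + RTT = 0.000201609 s.
Utilization = t_tx / cycle = 4.82759e-05/0.000201609 = 23.9 %.

23.9 %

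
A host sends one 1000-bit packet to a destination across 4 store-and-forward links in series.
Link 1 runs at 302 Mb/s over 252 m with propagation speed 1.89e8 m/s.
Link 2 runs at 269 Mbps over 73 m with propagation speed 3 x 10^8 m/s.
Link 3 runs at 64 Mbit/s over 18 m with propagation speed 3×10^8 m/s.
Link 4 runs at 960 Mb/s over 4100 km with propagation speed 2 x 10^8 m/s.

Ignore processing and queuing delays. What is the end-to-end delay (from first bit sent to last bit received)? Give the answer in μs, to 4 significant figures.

Transmission delays (L/R per hop): 3.31126, 3.71747, 15.625, 1.04167 μs; sum = 23.6954 μs.
Propagation delays (d/s per hop): 1.33333, 0.243333, 0.06, 20500 μs; sum = 20501.6 μs.
End-to-end = 20530 μs.

20530 μs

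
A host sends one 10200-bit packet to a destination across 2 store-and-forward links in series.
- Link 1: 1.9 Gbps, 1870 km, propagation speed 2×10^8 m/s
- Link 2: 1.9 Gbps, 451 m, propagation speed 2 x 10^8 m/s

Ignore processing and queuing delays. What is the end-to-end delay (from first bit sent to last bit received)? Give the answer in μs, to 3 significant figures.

Transmission delay per hop = L/R = 10200/1900000000 = 5.36842 μs; 2 hops → 10.7368 μs.
Propagation delays (d/s per hop): 9350, 2.255 μs; sum = 9352.26 μs.
End-to-end = 9360 μs.

9360 μs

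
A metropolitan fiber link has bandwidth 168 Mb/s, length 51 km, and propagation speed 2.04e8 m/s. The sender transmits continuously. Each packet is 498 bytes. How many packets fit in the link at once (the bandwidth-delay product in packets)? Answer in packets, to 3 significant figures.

Propagation delay = 51000 / 204000000 = 0.00025 s.
BDP = R × t_prop = 168000000 × 0.00025 = 42000 bits.
In packets of 3984 bits: 10.5 packets.

10.5 packets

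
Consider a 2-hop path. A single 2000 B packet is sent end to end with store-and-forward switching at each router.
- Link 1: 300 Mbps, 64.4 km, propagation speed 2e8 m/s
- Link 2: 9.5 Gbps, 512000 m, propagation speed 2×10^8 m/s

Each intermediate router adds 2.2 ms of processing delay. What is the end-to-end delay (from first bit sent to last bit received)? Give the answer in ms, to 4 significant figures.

L = 2000 × 8 = 16000 bits.
Transmission delays (L/R per hop): 0.0533333, 0.00168421 ms; sum = 0.0550175 ms.
Propagation delays (d/s per hop): 0.322, 2.56 ms; sum = 2.882 ms.
Processing at 1 router(s): 1 × 2.2 ms = 2.2 ms.
End-to-end = 5.137 ms.

5.137 ms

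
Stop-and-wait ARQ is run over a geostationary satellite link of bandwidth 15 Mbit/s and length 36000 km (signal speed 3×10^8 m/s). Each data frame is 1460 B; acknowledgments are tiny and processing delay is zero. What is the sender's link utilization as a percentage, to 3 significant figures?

t_tx = L/R = 11680/15000000 = 0.000778667 s.
t_prop = 36000000/300000000 = 0.12 s; RTT = 0.24 s.
Cycle = t_tx + RTT = 0.240779 s.
Utilization = t_tx / cycle = 0.000778667/0.240779 = 0.323 %.

0.323 %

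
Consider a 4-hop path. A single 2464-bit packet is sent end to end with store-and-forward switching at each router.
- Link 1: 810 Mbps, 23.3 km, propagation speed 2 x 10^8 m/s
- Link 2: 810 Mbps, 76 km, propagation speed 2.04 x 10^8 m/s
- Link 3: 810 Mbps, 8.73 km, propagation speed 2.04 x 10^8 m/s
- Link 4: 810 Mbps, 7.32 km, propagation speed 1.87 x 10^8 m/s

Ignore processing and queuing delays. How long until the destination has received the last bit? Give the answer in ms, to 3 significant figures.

0.583 ms

Transmission delay per hop = L/R = 2464/810000000 = 0.00304198 ms; 4 hops → 0.0121679 ms.
Propagation delays (d/s per hop): 0.1165, 0.372549, 0.0427941, 0.0391444 ms; sum = 0.570988 ms.
End-to-end = 0.583 ms.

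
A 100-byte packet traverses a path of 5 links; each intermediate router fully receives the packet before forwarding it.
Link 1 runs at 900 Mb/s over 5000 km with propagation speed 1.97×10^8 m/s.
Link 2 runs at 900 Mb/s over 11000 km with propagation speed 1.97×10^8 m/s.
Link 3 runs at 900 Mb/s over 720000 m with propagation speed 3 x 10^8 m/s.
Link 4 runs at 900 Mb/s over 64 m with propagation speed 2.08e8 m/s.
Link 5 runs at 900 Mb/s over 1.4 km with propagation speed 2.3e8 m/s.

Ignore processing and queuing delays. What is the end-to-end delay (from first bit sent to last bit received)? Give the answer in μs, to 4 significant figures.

83630 μs

L = 100 × 8 = 800 bits.
Transmission delay per hop = L/R = 800/900000000 = 0.888889 μs; 5 hops → 4.44444 μs.
Propagation delays (d/s per hop): 25380.7, 55837.6, 2400, 0.307692, 6.08696 μs; sum = 83624.7 μs.
End-to-end = 83630 μs.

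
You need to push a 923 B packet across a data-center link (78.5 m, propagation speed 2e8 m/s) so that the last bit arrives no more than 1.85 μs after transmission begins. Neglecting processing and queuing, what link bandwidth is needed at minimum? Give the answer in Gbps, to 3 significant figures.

L = 7384 bits.
Propagation delay = 78.5 / 200000000 = 0.3925 μs.
Transmission budget = 1.85 − 0.3925 = 1.4575 μs.
R ≥ L / t_tx = 7384 bits / 1.4575e-06 s = 5.07 Gbps.

5.07 Gbps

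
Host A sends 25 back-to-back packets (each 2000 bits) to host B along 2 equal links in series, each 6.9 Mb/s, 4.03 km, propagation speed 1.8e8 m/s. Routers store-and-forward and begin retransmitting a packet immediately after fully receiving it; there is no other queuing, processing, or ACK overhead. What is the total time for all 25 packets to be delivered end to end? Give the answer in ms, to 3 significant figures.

Per-hop transmission t_tx = L/R = 2000/6900000 = 0.289855 ms.
Per-hop propagation t_prop = 4030/180000000 = 0.0223889 ms.
Pipeline fill: first packet needs 2·t_tx to clear all hops; remaining 24 packets each add one t_tx.
Total = (2+25-1)·t_tx + 2·t_prop = 26·0.289855 + 2·0.0223889 = 7.58 ms.

7.58 ms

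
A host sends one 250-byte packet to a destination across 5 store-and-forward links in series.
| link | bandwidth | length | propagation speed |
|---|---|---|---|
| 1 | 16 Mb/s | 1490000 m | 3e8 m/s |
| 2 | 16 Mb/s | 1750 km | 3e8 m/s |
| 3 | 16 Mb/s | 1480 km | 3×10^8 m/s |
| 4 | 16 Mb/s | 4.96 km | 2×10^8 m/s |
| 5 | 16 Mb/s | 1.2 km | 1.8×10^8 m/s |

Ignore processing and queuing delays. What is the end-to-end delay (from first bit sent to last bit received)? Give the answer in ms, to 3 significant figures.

L = 250 × 8 = 2000 bits.
Transmission delay per hop = L/R = 2000/16000000 = 0.125 ms; 5 hops → 0.625 ms.
Propagation delays (d/s per hop): 4.96667, 5.83333, 4.93333, 0.0248, 0.00666667 ms; sum = 15.7648 ms.
End-to-end = 16.4 ms.

16.4 ms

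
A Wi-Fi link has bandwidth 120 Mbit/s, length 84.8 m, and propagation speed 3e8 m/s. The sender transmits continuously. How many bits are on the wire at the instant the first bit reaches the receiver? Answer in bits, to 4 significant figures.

33.92 bits

Propagation delay = 84.8 / 300000000 = 2.82667e-07 s.
BDP = R × t_prop = 120000000 × 2.82667e-07 = 33.92 bits.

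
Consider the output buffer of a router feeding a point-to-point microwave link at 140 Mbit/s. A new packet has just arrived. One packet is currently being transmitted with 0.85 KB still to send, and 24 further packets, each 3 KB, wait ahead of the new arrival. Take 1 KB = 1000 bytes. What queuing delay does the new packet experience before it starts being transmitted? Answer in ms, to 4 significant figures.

Each queued packet: L/R = 24000/140000000 = 0.171429 ms.
24 queued → 4.11429 ms.
Plus remaining 6800 bits of current packet: 0.0485714 ms.
Queuing delay = 4.163 ms.

4.163 ms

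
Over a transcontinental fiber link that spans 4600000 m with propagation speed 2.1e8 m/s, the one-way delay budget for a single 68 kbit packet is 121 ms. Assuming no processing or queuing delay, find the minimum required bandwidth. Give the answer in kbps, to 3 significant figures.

Propagation delay = 4600000 / 210000000 = 21.9048 ms.
Transmission budget = 121 − 21.9048 = 99.0952 ms.
R ≥ L / t_tx = 68000 bits / 0.0990952 s = 686 kbps.

686 kbps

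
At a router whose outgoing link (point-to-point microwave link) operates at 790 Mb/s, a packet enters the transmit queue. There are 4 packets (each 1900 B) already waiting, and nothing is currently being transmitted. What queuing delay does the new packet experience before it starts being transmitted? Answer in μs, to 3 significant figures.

77.0 μs

Each queued packet: L/R = 15200/790000000 = 19.2405 μs.
4 queued → 76.962 μs.
Queuing delay = 77.0 μs.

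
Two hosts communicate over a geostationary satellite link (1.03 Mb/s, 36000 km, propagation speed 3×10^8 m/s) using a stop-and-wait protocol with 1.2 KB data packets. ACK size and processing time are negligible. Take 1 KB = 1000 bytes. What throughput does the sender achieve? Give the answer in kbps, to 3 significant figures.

t_tx = L/R = 9600/1030000 = 0.00932039 s.
t_prop = 36000000/300000000 = 0.12 s; RTT = 0.24 s.
Cycle = t_tx + RTT = 0.24932 s.
Throughput = L / cycle = 9600 / 0.24932 = 38.5 kbps.

38.5 kbps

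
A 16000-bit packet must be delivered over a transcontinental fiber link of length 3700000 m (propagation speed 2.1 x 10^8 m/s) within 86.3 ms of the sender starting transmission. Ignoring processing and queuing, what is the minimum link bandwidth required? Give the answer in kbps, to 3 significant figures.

Propagation delay = 3700000 / 210000000 = 17.619 ms.
Transmission budget = 86.3 − 17.619 = 68.681 ms.
R ≥ L / t_tx = 16000 bits / 0.068681 s = 233 kbps.

233 kbps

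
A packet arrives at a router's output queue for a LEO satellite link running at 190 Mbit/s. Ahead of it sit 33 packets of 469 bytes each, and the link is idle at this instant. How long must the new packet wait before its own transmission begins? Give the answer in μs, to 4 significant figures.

Each queued packet: L/R = 3752/190000000 = 19.7474 μs.
33 queued → 651.663 μs.
Queuing delay = 651.7 μs.

651.7 μs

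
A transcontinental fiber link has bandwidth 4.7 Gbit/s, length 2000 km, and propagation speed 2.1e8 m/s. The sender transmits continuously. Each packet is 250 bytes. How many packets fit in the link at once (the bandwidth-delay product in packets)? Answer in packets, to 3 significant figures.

Propagation delay = 2000000 / 210000000 = 0.00952381 s.
BDP = R × t_prop = 4700000000 × 0.00952381 = 44761900 bits.
In packets of 2000 bits: 22400 packets.

22400 packets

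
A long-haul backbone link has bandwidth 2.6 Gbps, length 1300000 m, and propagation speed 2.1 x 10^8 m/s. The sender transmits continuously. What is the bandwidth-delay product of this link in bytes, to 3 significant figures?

Propagation delay = 1300000 / 210000000 = 0.00619048 s.
BDP = R × t_prop = 2600000000 × 0.00619048 = 16095200 bits.
In bytes: 16095200/8 = 2010000 bytes.

2010000 bytes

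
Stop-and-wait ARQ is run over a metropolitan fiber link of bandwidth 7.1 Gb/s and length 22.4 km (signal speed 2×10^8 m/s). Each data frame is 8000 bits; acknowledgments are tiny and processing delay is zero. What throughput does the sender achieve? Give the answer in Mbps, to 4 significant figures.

t_tx = L/R = 8000/7100000000 = 1.12676e-06 s.
t_prop = 22400/200000000 = 0.000112 s; RTT = 0.000224 s.
Cycle = t_tx + RTT = 0.000225127 s.
Throughput = L / cycle = 8000 / 0.000225127 = 35.54 Mbps.

35.54 Mbps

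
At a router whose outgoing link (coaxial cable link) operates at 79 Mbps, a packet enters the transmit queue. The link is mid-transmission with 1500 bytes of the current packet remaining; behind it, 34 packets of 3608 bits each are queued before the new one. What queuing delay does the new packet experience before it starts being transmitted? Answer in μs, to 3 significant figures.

1700 μs

Each queued packet: L/R = 3608/79000000 = 45.6709 μs.
34 queued → 1552.81 μs.
Plus remaining 12000 bits of current packet: 151.899 μs.
Queuing delay = 1700 μs.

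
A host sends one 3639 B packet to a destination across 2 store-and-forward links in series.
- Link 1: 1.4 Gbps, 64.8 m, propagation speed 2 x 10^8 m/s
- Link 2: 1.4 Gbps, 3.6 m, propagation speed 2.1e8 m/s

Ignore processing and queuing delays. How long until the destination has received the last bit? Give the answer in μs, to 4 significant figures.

41.93 μs

L = 3639 × 8 = 29112 bits.
Transmission delay per hop = L/R = 29112/1400000000 = 20.7943 μs; 2 hops → 41.5886 μs.
Propagation delays (d/s per hop): 0.324, 0.0171429 μs; sum = 0.341143 μs.
End-to-end = 41.93 μs.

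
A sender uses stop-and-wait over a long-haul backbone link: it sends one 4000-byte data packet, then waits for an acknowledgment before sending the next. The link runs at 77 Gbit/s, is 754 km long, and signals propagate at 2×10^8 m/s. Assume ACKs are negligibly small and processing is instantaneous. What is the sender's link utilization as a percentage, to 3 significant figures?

t_tx = L/R = 32000/77000000000 = 4.15584e-07 s.
t_prop = 754000/200000000 = 0.00377 s; RTT = 0.00754 s.
Cycle = t_tx + RTT = 0.00754042 s.
Utilization = t_tx / cycle = 4.15584e-07/0.00754042 = 0.00551 %.

0.00551 %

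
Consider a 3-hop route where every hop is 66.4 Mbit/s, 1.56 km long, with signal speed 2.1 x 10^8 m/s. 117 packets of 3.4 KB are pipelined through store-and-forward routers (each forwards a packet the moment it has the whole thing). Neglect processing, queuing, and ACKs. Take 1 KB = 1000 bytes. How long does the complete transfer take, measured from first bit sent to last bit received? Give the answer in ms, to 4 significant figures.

48.77 ms

Per-hop transmission t_tx = L/R = 27200/6.64e+07 = 0.409639 ms.
Per-hop propagation t_prop = 1560/210000000 = 0.00742857 ms.
Pipeline fill: first packet needs 3·t_tx to clear all hops; remaining 116 packets each add one t_tx.
Total = (3+117-1)·t_tx + 3·t_prop = 119·0.409639 + 3·0.00742857 = 48.77 ms.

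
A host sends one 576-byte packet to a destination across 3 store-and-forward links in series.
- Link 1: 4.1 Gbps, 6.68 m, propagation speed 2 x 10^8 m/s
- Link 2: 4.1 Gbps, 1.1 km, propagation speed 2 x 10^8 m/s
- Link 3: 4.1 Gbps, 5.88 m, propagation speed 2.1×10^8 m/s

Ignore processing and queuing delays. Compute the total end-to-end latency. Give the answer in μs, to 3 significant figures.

L = 576 × 8 = 4608 bits.
Transmission delay per hop = L/R = 4608/4.1e+09 = 1.1239 μs; 3 hops → 3.37171 μs.
Propagation delays (d/s per hop): 0.0334, 5.5, 0.028 μs; sum = 5.5614 μs.
End-to-end = 8.93 μs.

8.93 μs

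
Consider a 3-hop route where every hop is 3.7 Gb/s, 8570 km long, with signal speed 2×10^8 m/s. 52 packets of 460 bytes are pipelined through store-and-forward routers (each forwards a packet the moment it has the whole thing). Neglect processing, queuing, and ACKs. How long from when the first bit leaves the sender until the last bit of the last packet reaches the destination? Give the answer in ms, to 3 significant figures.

Per-hop transmission t_tx = L/R = 3680/3700000000 = 0.000994595 ms.
Per-hop propagation t_prop = 8570000/200000000 = 42.85 ms.
Pipeline fill: first packet needs 3·t_tx to clear all hops; remaining 51 packets each add one t_tx.
Total = (3+52-1)·t_tx + 3·t_prop = 54·0.000994595 + 3·42.85 = 129 ms.

129 ms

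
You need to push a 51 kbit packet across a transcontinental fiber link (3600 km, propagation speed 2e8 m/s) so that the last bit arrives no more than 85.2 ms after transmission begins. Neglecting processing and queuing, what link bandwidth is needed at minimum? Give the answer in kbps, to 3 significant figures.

759 kbps

Propagation delay = 3600000 / 200000000 = 18 ms.
Transmission budget = 85.2 − 18 = 67.2 ms.
R ≥ L / t_tx = 51000 bits / 0.0672 s = 759 kbps.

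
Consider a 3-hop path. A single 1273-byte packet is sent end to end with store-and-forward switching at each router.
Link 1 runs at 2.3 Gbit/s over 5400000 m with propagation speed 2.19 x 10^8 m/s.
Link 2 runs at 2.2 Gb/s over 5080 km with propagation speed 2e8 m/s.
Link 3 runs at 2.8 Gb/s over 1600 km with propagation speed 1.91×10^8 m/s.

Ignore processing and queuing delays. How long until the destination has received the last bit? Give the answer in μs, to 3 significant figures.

58400 μs

L = 1273 × 8 = 10184 bits.
Transmission delays (L/R per hop): 4.42783, 4.62909, 3.63714 μs; sum = 12.6941 μs.
Propagation delays (d/s per hop): 24657.5, 25400, 8376.96 μs; sum = 58434.5 μs.
End-to-end = 58400 μs.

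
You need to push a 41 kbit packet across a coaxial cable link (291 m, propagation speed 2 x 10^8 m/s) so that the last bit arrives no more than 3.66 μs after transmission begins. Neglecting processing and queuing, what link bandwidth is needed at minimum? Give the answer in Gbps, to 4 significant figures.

18.59 Gbps

Propagation delay = 291 / 200000000 = 1.455 μs.
Transmission budget = 3.66 − 1.455 = 2.205 μs.
R ≥ L / t_tx = 41000 bits / 2.205e-06 s = 18.59 Gbps.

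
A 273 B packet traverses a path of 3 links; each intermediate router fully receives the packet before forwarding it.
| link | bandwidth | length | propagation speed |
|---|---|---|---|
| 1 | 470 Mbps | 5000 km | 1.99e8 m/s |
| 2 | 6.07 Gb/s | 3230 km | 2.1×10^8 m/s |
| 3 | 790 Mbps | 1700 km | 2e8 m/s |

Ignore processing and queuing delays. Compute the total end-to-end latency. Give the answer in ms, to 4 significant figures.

49.01 ms

L = 273 × 8 = 2184 bits.
Transmission delays (L/R per hop): 0.00464681, 0.000359802, 0.00276456 ms; sum = 0.00777117 ms.
Propagation delays (d/s per hop): 25.1256, 15.381, 8.5 ms; sum = 49.0066 ms.
End-to-end = 49.01 ms.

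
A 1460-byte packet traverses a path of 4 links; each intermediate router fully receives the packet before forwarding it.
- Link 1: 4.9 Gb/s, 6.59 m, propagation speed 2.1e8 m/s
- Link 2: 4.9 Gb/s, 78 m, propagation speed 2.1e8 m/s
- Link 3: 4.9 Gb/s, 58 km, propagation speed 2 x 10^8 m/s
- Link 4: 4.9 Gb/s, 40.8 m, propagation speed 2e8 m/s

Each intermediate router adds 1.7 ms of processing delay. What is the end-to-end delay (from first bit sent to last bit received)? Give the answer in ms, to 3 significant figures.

L = 1460 × 8 = 11680 bits.
Transmission delay per hop = L/R = 11680/4900000000 = 0.00238367 ms; 4 hops → 0.00953469 ms.
Propagation delays (d/s per hop): 3.1381e-05, 0.000371429, 0.29, 0.000204 ms; sum = 0.290607 ms.
Processing at 3 router(s): 3 × 1.7 ms = 5.1 ms.
End-to-end = 5.40 ms.

5.40 ms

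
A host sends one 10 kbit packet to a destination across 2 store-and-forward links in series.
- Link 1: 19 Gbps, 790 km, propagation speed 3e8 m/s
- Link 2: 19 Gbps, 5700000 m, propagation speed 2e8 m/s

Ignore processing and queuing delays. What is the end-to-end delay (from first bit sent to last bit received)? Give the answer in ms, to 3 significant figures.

L = 10000 bits.
Transmission delay per hop = L/R = 10000/19000000000 = 0.000526316 ms; 2 hops → 0.00105263 ms.
Propagation delays (d/s per hop): 2.63333, 28.5 ms; sum = 31.1333 ms.
End-to-end = 31.1 ms.

31.1 ms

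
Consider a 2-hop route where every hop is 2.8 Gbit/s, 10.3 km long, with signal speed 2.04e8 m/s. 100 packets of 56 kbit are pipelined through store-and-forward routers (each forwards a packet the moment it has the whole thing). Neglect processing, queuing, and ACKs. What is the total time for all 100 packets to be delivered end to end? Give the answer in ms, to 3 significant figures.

2.12 ms

Per-hop transmission t_tx = L/R = 56000/2800000000 = 0.02 ms.
Per-hop propagation t_prop = 10300/204000000 = 0.0504902 ms.
Pipeline fill: first packet needs 2·t_tx to clear all hops; remaining 99 packets each add one t_tx.
Total = (2+100-1)·t_tx + 2·t_prop = 101·0.02 + 2·0.0504902 = 2.12 ms.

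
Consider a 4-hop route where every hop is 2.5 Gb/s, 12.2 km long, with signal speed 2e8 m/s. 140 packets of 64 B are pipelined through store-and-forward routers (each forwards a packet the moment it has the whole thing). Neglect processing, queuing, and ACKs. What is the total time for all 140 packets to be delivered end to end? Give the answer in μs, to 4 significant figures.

Per-hop transmission t_tx = L/R = 512/2500000000 = 0.2048 μs.
Per-hop propagation t_prop = 12200/200000000 = 61 μs.
Pipeline fill: first packet needs 4·t_tx to clear all hops; remaining 139 packets each add one t_tx.
Total = (4+140-1)·t_tx + 4·t_prop = 143·0.2048 + 4·61 = 273.3 μs.

273.3 μs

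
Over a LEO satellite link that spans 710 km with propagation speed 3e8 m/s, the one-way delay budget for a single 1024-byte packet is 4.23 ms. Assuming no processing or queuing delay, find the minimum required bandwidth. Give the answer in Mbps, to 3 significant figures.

4.40 Mbps

L = 8192 bits.
Propagation delay = 710000 / 300000000 = 2.36667 ms.
Transmission budget = 4.23 − 2.36667 = 1.86333 ms.
R ≥ L / t_tx = 8192 bits / 0.00186333 s = 4.40 Mbps.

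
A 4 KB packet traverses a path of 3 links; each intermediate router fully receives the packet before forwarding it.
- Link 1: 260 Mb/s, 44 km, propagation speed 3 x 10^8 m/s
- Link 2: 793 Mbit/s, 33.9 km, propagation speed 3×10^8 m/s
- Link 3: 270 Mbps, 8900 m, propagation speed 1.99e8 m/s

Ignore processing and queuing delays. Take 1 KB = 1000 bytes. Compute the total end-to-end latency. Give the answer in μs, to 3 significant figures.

586 μs

L = 32000 bits.
Transmission delays (L/R per hop): 123.077, 40.3531, 118.519 μs; sum = 281.949 μs.
Propagation delays (d/s per hop): 146.667, 113, 44.7236 μs; sum = 304.39 μs.
End-to-end = 586 μs.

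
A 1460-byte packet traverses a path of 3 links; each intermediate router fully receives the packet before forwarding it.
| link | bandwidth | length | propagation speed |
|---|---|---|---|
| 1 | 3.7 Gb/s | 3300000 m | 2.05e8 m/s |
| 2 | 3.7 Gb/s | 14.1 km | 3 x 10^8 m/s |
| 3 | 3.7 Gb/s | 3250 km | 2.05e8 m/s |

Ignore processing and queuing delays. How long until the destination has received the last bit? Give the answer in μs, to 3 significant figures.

L = 1460 × 8 = 11680 bits.
Transmission delay per hop = L/R = 11680/3700000000 = 3.15676 μs; 3 hops → 9.47027 μs.
Propagation delays (d/s per hop): 16097.6, 47, 15853.7 μs; sum = 31998.2 μs.
End-to-end = 32000 μs.

32000 μs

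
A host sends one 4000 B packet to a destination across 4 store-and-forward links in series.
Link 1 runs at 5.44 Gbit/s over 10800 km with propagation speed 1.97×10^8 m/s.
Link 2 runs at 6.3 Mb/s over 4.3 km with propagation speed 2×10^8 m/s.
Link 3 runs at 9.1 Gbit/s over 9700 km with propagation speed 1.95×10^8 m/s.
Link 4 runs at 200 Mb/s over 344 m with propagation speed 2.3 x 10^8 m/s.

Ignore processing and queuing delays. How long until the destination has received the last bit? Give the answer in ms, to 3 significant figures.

L = 4000 × 8 = 32000 bits.
Transmission delays (L/R per hop): 0.00588235, 5.07937, 0.00351648, 0.16 ms; sum = 5.24876 ms.
Propagation delays (d/s per hop): 54.8223, 0.0215, 49.7436, 0.00149565 ms; sum = 104.589 ms.
End-to-end = 110 ms.

110 ms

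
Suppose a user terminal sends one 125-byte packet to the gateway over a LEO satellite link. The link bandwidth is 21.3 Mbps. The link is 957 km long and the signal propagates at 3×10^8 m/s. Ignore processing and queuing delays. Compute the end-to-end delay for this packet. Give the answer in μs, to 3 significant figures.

L = 125 × 8 = 1000 bits.
Transmission delay = L/R = 1000 / 21300000 = 46.9484 μs.
Propagation delay = d/s = 957000 m / 300000000 m/s = 3190 μs.
Total = 3240 μs.

3240 μs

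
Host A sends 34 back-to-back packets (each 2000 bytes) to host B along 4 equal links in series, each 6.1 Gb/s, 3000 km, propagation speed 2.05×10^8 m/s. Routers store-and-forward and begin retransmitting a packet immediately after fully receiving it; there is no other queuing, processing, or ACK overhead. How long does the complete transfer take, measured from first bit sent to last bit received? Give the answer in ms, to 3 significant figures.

Per-hop transmission t_tx = L/R = 16000/6100000000 = 0.00262295 ms.
Per-hop propagation t_prop = 3000000/2.05e+08 = 14.6341 ms.
Pipeline fill: first packet needs 4·t_tx to clear all hops; remaining 33 packets each add one t_tx.
Total = (4+34-1)·t_tx + 4·t_prop = 37·0.00262295 + 4·14.6341 = 58.6 ms.

58.6 ms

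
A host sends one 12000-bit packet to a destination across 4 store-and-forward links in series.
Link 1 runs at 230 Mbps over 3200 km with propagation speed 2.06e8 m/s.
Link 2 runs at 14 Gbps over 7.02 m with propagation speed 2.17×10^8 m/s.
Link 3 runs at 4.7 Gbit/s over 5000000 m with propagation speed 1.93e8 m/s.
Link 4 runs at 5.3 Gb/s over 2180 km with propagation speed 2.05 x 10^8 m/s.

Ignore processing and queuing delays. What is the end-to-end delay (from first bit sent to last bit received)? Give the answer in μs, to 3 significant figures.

52100 μs

Transmission delays (L/R per hop): 52.1739, 0.857143, 2.55319, 2.26415 μs; sum = 57.8484 μs.
Propagation delays (d/s per hop): 15534, 0.0323502, 25906.7, 10634.1 μs; sum = 52074.9 μs.
End-to-end = 52100 μs.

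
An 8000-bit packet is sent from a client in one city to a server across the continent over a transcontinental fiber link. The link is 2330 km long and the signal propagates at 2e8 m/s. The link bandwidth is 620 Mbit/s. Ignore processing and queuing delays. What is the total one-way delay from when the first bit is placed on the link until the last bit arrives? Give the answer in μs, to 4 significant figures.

Transmission delay = L/R = 8000 / 620000000 = 12.9032 μs.
Propagation delay = d/s = 2330000 m / 200000000 m/s = 11650 μs.
Total = 11660 μs.

11660 μs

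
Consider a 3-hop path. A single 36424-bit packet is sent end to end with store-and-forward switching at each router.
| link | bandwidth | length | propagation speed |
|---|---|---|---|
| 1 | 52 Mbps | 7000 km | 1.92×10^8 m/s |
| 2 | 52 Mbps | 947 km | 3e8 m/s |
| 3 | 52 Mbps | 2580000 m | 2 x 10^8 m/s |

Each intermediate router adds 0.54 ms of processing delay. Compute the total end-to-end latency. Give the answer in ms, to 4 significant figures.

Transmission delay per hop = L/R = 36424/52000000 = 0.700462 ms; 3 hops → 2.10138 ms.
Propagation delays (d/s per hop): 36.4583, 3.15667, 12.9 ms; sum = 52.515 ms.
Processing at 2 router(s): 2 × 0.54 ms = 1.08 ms.
End-to-end = 55.70 ms.

55.70 ms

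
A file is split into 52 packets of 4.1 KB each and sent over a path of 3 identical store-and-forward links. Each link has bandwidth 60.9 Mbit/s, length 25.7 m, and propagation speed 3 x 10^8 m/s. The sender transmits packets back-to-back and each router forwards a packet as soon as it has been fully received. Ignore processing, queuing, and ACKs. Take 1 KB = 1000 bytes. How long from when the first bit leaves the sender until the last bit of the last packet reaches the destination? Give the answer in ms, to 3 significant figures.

Per-hop transmission t_tx = L/R = 32800/60900000 = 0.538588 ms.
Per-hop propagation t_prop = 25.7/300000000 = 8.56667e-05 ms.
Pipeline fill: first packet needs 3·t_tx to clear all hops; remaining 51 packets each add one t_tx.
Total = (3+52-1)·t_tx + 3·t_prop = 54·0.538588 + 3·8.56667e-05 = 29.1 ms.

29.1 ms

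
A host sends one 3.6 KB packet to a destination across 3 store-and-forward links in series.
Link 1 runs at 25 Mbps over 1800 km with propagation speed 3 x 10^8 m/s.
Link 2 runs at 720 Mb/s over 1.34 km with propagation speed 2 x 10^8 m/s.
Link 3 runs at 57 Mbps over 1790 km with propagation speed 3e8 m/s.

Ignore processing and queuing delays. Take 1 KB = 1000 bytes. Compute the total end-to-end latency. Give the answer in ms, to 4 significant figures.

13.67 ms

L = 28800 bits.
Transmission delays (L/R per hop): 1.152, 0.04, 0.505263 ms; sum = 1.69726 ms.
Propagation delays (d/s per hop): 6, 0.0067, 5.96667 ms; sum = 11.9734 ms.
End-to-end = 13.67 ms.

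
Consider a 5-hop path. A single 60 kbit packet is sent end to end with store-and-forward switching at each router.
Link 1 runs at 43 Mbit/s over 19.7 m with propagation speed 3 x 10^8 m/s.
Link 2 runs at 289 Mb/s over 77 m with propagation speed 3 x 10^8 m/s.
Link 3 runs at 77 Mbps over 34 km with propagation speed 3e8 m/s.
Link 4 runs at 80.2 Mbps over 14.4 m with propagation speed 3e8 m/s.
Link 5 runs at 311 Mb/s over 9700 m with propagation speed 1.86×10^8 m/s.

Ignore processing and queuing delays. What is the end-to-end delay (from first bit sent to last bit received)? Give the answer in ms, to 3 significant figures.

3.49 ms

L = 60000 bits.
Transmission delays (L/R per hop): 1.39535, 0.207612, 0.779221, 0.74813, 0.192926 ms; sum = 3.32324 ms.
Propagation delays (d/s per hop): 6.56667e-05, 0.000256667, 0.113333, 4.8e-05, 0.0521505 ms; sum = 0.165854 ms.
End-to-end = 3.49 ms.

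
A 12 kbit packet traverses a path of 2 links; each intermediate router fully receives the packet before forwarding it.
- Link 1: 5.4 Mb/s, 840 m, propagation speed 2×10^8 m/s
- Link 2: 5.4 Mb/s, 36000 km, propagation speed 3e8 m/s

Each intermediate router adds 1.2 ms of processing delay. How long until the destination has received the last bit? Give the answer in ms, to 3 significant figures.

L = 12000 bits.
Transmission delay per hop = L/R = 12000/5400000 = 2.22222 ms; 2 hops → 4.44444 ms.
Propagation delays (d/s per hop): 0.0042, 120 ms; sum = 120.004 ms.
Processing at 1 router(s): 1 × 1.2 ms = 1.2 ms.
End-to-end = 126 ms.

126 ms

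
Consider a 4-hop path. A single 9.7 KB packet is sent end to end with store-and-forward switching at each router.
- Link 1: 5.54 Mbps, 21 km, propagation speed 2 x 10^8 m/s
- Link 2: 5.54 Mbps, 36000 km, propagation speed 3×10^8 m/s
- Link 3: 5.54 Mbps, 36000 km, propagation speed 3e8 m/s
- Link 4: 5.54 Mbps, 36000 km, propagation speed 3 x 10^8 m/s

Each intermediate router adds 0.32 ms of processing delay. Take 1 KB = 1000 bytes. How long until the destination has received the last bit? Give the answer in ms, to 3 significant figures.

L = 77600 bits.
Transmission delay per hop = L/R = 77600/5540000 = 14.0072 ms; 4 hops → 56.0289 ms.
Propagation delays (d/s per hop): 0.105, 120, 120, 120 ms; sum = 360.105 ms.
Processing at 3 router(s): 3 × 0.32 ms = 0.96 ms.
End-to-end = 417 ms.

417 ms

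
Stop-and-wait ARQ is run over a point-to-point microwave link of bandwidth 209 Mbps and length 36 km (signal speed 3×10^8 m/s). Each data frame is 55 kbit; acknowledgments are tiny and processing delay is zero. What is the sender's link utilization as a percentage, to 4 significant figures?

52.30 %

t_tx = L/R = 55000/209000000 = 0.000263158 s.
t_prop = 36000/300000000 = 0.00012 s; RTT = 0.00024 s.
Cycle = t_tx + RTT = 0.000503158 s.
Utilization = t_tx / cycle = 0.000263158/0.000503158 = 52.30 %.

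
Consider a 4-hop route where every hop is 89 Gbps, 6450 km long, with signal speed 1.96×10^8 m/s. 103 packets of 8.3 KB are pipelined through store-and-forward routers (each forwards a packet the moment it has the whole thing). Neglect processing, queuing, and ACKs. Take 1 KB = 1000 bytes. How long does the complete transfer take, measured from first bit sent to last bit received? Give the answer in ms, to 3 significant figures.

Per-hop transmission t_tx = L/R = 66400/89000000000 = 0.000746067 ms.
Per-hop propagation t_prop = 6450000/196000000 = 32.9082 ms.
Pipeline fill: first packet needs 4·t_tx to clear all hops; remaining 102 packets each add one t_tx.
Total = (4+103-1)·t_tx + 4·t_prop = 106·0.000746067 + 4·32.9082 = 132 ms.

132 ms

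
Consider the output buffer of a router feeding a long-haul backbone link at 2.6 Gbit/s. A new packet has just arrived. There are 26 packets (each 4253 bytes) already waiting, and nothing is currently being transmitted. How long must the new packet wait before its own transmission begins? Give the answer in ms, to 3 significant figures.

0.340 ms

Each queued packet: L/R = 34024/2600000000 = 0.0130862 ms.
26 queued → 0.34024 ms.
Queuing delay = 0.340 ms.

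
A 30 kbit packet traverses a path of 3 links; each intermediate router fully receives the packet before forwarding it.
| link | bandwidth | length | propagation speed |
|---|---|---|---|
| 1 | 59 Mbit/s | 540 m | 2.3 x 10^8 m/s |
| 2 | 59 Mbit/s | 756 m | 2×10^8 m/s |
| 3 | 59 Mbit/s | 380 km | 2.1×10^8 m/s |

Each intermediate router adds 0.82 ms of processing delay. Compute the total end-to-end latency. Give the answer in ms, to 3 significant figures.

4.98 ms

L = 30000 bits.
Transmission delay per hop = L/R = 30000/59000000 = 0.508475 ms; 3 hops → 1.52542 ms.
Propagation delays (d/s per hop): 0.00234783, 0.00378, 1.80952 ms; sum = 1.81565 ms.
Processing at 2 router(s): 2 × 0.82 ms = 1.64 ms.
End-to-end = 4.98 ms.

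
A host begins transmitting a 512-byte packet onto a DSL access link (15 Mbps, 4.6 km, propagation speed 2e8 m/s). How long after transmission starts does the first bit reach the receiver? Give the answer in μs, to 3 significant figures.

First bit experiences only propagation delay: d/s = 4600/200000000 = 23.0 μs.

23.0 μs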